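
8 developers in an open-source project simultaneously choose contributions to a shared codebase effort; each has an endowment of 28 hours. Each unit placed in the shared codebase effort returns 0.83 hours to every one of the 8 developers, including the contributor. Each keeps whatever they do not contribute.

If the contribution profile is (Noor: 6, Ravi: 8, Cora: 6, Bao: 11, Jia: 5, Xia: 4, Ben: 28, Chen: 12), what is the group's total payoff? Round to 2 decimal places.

675.20 hours

Total contributed: 6 + 8 + 6 + 11 + 5 + 4 + 28 + 12 = 80; total kept: 8 × 28 − 80 = 144.
The shared codebase effort pays out 0.83 × 8 × 80 = 531.20 in aggregate.
Group total = 144 + 531.20 = 675.20.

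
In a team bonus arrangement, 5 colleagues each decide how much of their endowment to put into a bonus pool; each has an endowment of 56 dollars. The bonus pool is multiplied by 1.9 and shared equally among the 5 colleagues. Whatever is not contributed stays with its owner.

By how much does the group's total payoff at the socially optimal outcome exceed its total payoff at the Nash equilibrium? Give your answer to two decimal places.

252.00 dollars

Each contributed unit returns 1.9/5 = 0.3800 to its contributor — below 1 — so contributing 0 is dominant for every player. At the Nash equilibrium everyone keeps their 56, and the group total is 5 × 56 = 280.
Each contributed unit returns 1.900 to the group as a whole (0.3800 to each of 5 players), which exceeds 1, so the social optimum is full contribution: group total = 1.900 × 280 = 532.00.
Efficiency loss = 532.00 − 280 = 252.00.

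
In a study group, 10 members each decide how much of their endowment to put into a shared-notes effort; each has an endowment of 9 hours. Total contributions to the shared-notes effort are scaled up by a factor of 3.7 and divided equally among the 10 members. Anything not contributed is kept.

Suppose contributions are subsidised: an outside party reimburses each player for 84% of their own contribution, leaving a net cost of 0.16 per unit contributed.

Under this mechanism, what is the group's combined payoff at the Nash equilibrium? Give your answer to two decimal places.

408.60 hours

Under the mechanism each unit contributed yields (3.7/10) / 0.16 = 2.3125 back to its contributor per unit of net cost, which exceeds 1, making full contribution the dominant choice for everyone.
So the Nash equilibrium is full contribution by all 10; the group earns 10 × (9 × 0.84 + 3.7 × 9) = 408.60.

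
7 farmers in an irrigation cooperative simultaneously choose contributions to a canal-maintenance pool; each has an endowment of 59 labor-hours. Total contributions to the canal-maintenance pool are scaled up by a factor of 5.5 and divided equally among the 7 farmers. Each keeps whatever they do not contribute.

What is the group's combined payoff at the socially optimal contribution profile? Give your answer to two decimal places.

Each contributed unit returns 5.500 to the group as a whole (0.7857 to each of 7 players), which exceeds 1, so the social optimum is full contribution: group total = 5.500 × 413 = 2271.50.

2271.50 labor-hours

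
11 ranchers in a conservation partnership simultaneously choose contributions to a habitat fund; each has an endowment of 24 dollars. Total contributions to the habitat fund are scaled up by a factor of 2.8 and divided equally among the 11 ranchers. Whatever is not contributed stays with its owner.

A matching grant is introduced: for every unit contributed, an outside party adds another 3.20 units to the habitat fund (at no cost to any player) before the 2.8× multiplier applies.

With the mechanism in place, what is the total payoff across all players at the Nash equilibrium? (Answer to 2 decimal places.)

3104.64 dollars

Under the mechanism each unit contributed yields 2.8 × 4.20 / 11 = 1.0691 back to its contributor per unit of net cost, which exceeds 1, making full contribution the dominant choice for everyone.
So the Nash equilibrium is full contribution by all 11; the group earns 2.8 × 4.20 × 264 = 3104.64.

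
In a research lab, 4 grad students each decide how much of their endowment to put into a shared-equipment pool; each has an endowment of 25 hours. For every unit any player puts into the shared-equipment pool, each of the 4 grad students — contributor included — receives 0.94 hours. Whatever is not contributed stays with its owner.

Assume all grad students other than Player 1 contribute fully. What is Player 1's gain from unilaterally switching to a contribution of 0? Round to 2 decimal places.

1.50 hours

Switching from a contribution of 25 to 0 lets Player 1 keep an extra 25 hours, but lowers the shared-equipment pool by 25, which costs Player 1 their own share of that drop: 0.94 × 25 = 23.50.
Net gain = 25 − 23.50 = 1.50. The private return per contributed unit (0.94) is below 1, so free-riding is indeed the best response regardless of what the others do.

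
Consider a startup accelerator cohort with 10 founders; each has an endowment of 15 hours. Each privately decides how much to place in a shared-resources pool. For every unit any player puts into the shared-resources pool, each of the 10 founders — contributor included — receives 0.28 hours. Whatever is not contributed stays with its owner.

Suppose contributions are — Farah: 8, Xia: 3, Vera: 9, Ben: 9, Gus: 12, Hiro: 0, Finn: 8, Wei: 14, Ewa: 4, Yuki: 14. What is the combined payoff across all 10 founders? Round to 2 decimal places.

295.80 hours

Total contributed: 8 + 3 + 9 + 9 + 12 + 0 + 8 + 14 + 4 + 14 = 81; total kept: 10 × 15 − 81 = 69.
The shared-resources pool pays out 0.28 × 10 × 81 = 226.80 in aggregate.
Group total = 69 + 226.80 = 295.80.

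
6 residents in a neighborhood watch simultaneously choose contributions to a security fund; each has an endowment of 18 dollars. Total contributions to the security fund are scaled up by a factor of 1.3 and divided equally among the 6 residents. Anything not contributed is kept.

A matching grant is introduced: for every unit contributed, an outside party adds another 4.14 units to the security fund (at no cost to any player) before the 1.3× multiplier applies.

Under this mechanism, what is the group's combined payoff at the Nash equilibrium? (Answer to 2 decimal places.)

With the mechanism, a contributed unit returns 1.3 × 5.14 / 6 = 1.1137 per unit of net cost to the contributor — now above 1 — so contributing fully is weakly dominant for every player.
So the Nash equilibrium is full contribution by all 6; the group earns 1.3 × 5.14 × 108 = 721.66.

721.66 dollars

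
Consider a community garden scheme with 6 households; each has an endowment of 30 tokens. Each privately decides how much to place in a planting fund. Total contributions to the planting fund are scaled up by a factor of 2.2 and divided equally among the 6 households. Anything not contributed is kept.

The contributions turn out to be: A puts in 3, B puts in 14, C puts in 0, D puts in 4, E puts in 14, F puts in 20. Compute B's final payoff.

Total contributed: 3 + 14 + 0 + 4 + 14 + 20 = 55.
Each receives 2.2 × 55 / 6 = 20.17 from the planting fund.
B keeps 30 − 14 = 16, so B's payoff is 16 + 20.17 = 36.17.

36.17 tokens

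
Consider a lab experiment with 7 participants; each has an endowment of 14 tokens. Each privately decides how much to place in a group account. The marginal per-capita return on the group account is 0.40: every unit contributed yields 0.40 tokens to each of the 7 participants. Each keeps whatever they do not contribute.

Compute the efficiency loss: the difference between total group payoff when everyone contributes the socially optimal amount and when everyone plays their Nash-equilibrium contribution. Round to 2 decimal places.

The private return per contributed unit is 0.40 < 1, so contributing 0 is dominant for every player. At the Nash equilibrium everyone keeps their 14, and the group total is 7 × 14 = 98.
Each contributed unit returns 2.800 to the group as a whole (0.40 to each of 7 players), which exceeds 1, so the social optimum is full contribution: group total = 2.800 × 98 = 274.40.
Efficiency loss = 274.40 − 98 = 176.40.

176.40 tokens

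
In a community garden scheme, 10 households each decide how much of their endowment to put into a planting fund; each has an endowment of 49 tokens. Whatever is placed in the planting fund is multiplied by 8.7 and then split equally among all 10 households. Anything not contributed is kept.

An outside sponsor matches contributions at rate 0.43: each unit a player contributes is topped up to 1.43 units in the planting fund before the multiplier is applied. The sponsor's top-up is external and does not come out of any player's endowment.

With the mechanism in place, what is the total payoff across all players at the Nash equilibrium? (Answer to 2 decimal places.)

6096.09 tokens

With the mechanism, a contributed unit returns 8.7 × 1.43 / 10 = 1.2441 per unit of net cost to the contributor — now above 1 — so contributing fully is weakly dominant for every player.
At the Nash equilibrium everyone contributes 49. Group total payoff = 8.7 × 1.43 × 490 = 6096.09.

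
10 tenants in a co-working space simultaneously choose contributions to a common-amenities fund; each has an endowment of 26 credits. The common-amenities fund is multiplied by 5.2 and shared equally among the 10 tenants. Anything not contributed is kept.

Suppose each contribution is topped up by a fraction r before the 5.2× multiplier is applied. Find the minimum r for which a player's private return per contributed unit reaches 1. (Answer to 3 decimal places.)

With matching at rate r, one contributed unit becomes (1 + r) in the common-amenities fund and returns 5.2 × (1 + r) / 10 to the contributor.
Setting this equal to 1: 1 + r = 10/5.2 = 1.9231.
So the minimum matching rate is r = 1.9231 − 1 = 0.923.

0.923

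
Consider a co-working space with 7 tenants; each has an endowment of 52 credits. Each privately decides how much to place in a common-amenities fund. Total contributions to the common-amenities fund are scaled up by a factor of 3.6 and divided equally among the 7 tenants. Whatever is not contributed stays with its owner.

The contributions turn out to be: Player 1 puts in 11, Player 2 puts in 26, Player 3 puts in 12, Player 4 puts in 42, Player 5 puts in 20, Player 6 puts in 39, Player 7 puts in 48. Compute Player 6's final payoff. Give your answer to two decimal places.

114.83 credits

Total contributed: 11 + 26 + 12 + 42 + 20 + 39 + 48 = 198.
Each receives 3.6 × 198 / 7 = 101.83 from the common-amenities fund.
Player 6 keeps 52 − 39 = 13, so Player 6's payoff is 13 + 101.83 = 114.83.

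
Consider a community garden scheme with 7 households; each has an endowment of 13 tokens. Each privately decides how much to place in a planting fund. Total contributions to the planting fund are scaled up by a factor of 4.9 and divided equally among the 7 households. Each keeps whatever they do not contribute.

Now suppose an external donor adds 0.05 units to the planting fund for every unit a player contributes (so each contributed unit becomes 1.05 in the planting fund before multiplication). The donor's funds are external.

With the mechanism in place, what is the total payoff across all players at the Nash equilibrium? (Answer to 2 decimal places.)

With the mechanism, a contributed unit returns 4.9 × 1.05 / 7 = 0.7350 per unit of net cost — still below 1 — so contributing 0 remains dominant for every player.
At the Nash equilibrium no one contributes; group total payoff = 7 × 13 = 91.

91.00 tokens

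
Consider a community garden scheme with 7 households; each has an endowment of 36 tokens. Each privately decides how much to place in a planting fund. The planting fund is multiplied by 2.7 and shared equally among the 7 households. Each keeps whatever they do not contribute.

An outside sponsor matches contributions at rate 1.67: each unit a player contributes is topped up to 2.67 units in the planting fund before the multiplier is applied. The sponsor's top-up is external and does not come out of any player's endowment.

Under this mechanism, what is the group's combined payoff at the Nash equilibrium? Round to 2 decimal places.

The effective private return per unit is now 2.7 × 2.67 / 7 = 1.0299 > 1, so every player's dominant strategy flips to full contribution.
So the Nash equilibrium is full contribution by all 7; the group earns 2.7 × 2.67 × 252 = 1816.67.

1816.67 tokens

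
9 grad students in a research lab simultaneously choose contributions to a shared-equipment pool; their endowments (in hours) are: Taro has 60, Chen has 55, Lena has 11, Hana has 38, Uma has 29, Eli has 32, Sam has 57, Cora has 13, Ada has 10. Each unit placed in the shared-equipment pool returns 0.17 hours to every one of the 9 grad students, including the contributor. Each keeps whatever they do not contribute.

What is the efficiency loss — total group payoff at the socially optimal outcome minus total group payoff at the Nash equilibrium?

The private return per contributed unit is 0.17 < 1 for everyone, so the Nash equilibrium is zero contribution and the group total is Σ E_j = 60 + 55 + 11 + 38 + 29 + 32 + 57 + 13 + 10 = 305.
Each contributed unit returns 1.530 to the group, so the social optimum is full contribution by everyone: group total = 1.530 × 305 = 466.65.
Efficiency loss = (1.530 − 1) × 305 = 161.65.

161.65 hours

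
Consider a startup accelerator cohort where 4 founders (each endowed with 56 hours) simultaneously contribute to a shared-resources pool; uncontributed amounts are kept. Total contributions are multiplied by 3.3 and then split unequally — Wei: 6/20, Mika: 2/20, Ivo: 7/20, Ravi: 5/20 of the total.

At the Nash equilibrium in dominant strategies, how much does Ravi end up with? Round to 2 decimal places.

102.20 hours

A player with share s gets back 3.3·s per unit contributed, so full contribution is dominant for anyone with s > 1/3.3 = 0.3030 and zero contribution is dominant for anyone below.
Only Ivo (7/20) clears that bar, contributing 56; the remaining 3 contribute 0. Total contributed: 56.
Ravi keeps 56 and receives 3.3 × 56 × 5/20 = 46.20 from the shared-resources pool, for a payoff of 102.20.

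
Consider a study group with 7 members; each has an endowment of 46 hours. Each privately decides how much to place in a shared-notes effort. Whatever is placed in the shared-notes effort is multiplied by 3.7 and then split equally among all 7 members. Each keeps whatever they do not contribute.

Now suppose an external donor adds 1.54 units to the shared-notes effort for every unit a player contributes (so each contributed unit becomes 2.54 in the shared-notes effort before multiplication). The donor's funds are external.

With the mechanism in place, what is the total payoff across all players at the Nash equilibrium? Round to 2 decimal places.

3026.16 hours

The effective private return per unit is now 3.7 × 2.54 / 7 = 1.3426 > 1, so every player's dominant strategy flips to full contribution.
At the Nash equilibrium everyone contributes 46. Group total payoff = 3.7 × 2.54 × 322 = 3026.16.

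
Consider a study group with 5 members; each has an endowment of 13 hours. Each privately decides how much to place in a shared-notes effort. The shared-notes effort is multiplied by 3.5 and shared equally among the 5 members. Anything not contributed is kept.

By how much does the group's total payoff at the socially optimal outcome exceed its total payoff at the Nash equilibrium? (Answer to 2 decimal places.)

162.50 hours

Each contributed unit returns 3.5/5 = 0.7000 to its contributor — below 1 — so contributing 0 is dominant for every player. At the Nash equilibrium everyone keeps their 13, and the group total is 5 × 13 = 65.
Each contributed unit returns 3.500 to the group as a whole (0.7000 to each of 5 players), which exceeds 1, so the social optimum is full contribution: group total = 3.500 × 65 = 227.50.
Efficiency loss = 227.50 − 65 = 162.50.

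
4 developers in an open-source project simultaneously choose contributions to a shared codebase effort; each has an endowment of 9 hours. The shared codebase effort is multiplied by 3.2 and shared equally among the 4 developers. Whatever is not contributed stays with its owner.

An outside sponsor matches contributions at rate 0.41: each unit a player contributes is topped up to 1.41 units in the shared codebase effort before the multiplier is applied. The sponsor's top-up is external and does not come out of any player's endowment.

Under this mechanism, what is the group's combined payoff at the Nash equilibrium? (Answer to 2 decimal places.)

Under the mechanism each unit contributed yields 3.2 × 1.41 / 4 = 1.1280 back to its contributor per unit of net cost, which exceeds 1, making full contribution the dominant choice for everyone.
At the Nash equilibrium everyone contributes 9. Group total payoff = 3.2 × 1.41 × 36 = 162.43.

162.43 hours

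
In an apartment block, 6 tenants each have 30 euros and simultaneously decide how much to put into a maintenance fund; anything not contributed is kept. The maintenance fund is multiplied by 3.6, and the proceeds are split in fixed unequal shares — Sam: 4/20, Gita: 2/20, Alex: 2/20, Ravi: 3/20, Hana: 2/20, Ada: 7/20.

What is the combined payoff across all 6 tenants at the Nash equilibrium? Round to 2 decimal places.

For player j, contributing a unit is worthwhile iff 3.6 × (j's share) ≥ 1, i.e. iff j's share is at least 0.2778.
The only share above 0.2778 is Ada's 7/20, contributing 30; the remaining 5 contribute 0. Total contributed: 30.
The maintenance fund pays out 3.6 × 30 = 108.00 in total (split across the unequal shares, but the aggregate is all that matters for the group sum).
The 5 free-riders keep 30 each, adding 150. Group total = 150 + 108.00 = 258.00.

258.00 euros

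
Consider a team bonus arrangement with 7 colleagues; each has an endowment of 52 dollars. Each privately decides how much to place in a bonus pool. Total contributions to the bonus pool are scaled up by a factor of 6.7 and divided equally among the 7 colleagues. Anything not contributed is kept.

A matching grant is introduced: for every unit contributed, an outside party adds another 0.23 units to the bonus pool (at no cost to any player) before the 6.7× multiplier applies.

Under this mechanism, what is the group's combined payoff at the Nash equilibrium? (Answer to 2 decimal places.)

Under the mechanism each unit contributed yields 6.7 × 1.23 / 7 = 1.1773 back to its contributor per unit of net cost, which exceeds 1, making full contribution the dominant choice for everyone.
So the Nash equilibrium is full contribution by all 7; the group earns 6.7 × 1.23 × 364 = 2999.72.

2999.72 dollars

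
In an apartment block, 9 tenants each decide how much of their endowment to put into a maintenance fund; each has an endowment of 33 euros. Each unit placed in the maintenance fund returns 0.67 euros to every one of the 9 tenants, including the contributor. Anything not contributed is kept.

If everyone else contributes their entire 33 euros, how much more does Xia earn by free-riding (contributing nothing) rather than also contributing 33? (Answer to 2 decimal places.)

Switching from a contribution of 33 to 0 lets Xia keep an extra 33 euros, but lowers the maintenance fund by 33, which costs Xia their own share of that drop: 0.67 × 33 = 22.11.
Net gain = 33 − 22.11 = 10.89. The private return per contributed unit (0.67) is below 1, so free-riding is indeed the best response regardless of what the others do.

10.89 euros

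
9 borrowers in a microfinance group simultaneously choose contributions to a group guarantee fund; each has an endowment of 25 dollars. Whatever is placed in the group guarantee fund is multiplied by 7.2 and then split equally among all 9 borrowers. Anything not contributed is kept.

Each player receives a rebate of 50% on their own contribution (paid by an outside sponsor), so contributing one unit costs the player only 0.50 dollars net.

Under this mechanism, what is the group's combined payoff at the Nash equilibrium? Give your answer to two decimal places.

The effective private return per unit is now (7.2/9) / 0.50 = 1.6000 > 1, so every player's dominant strategy flips to full contribution.
So the Nash equilibrium is full contribution by all 9; the group earns 9 × (25 × 0.50 + 7.2 × 25) = 1732.50.

1732.50 dollars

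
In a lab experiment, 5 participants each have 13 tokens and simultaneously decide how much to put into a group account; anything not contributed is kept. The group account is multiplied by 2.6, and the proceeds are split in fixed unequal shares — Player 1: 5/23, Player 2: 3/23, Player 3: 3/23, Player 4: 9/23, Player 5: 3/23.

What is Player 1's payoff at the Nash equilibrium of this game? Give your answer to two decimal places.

For player j, contributing a unit is worthwhile iff 2.6 × (j's share) ≥ 1, i.e. iff j's share is at least 0.3846.
The only share above 0.3846 is Player 4's 9/23, contributing 13; the remaining 4 contribute 0. Total contributed: 13.
Player 1 keeps 13 and receives 2.6 × 13 × 5/23 = 7.35 from the group account, for a payoff of 20.35.

20.35 tokens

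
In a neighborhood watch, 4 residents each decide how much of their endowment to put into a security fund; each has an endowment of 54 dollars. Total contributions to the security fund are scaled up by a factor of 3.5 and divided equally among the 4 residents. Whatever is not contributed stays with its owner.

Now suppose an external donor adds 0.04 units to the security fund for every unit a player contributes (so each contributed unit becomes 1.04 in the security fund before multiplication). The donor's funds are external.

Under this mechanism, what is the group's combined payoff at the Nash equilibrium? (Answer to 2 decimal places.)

216.00 dollars

With the mechanism, a contributed unit returns 3.5 × 1.04 / 4 = 0.9100 per unit of net cost — still below 1 — so contributing 0 remains dominant for every player.
At the Nash equilibrium no one contributes; group total payoff = 4 × 54 = 216.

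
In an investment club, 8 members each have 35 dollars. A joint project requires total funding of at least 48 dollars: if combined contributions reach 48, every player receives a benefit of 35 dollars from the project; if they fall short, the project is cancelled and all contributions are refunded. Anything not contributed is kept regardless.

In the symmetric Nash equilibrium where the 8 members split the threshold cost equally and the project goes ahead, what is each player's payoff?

64 dollars

Equal share of the threshold: 48/8 = 6.
At this profile no one gains by cutting their contribution: any cut drops the total below 48, the project is cancelled, contributions are refunded, and the deviator ends with 35, which is less than 35 − 6 + 35 = 64. Contributing more than 6 just wastes the excess. So contributing exactly 6 is a best response.
Each player's payoff: 35 − 6 + 35 = 64.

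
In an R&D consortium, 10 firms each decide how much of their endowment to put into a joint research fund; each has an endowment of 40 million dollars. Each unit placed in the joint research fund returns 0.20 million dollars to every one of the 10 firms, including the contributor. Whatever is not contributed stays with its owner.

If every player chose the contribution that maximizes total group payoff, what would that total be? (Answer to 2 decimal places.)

800.00 million dollars

Each contributed unit returns 2.000 to the group as a whole (0.20 to each of 10 players), which exceeds 1, so the social optimum is full contribution: group total = 2.000 × 400 = 800.00.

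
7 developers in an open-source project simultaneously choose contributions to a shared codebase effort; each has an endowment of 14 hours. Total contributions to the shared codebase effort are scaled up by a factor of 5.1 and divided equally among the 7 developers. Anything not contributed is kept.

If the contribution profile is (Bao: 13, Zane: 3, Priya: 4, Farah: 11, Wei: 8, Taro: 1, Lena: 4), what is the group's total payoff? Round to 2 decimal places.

Total contributed: 13 + 3 + 4 + 11 + 8 + 1 + 4 = 44; total kept: 7 × 14 − 44 = 54.
The shared codebase effort pays out 5.1 × 44 = 224.40 in aggregate.
Group total = 54 + 224.40 = 278.40.

278.40 hours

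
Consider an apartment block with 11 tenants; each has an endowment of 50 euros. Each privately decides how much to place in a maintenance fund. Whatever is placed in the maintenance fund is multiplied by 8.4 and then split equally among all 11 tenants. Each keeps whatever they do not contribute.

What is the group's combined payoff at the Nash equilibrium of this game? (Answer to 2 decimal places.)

Each contributed unit returns 8.4/11 = 0.7636 to its contributor — below 1 — so contributing 0 is dominant for every player. At the Nash equilibrium everyone keeps their 50, and the group total is 11 × 50 = 550.

550.00 euros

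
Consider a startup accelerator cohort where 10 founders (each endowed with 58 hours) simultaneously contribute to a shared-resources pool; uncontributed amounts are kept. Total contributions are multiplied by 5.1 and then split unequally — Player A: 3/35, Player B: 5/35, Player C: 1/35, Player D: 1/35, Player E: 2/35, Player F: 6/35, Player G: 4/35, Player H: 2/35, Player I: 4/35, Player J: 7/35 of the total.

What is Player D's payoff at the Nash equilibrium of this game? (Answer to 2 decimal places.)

For player j, contributing a unit is worthwhile iff 5.1 × (j's share) ≥ 1, i.e. iff j's share is at least 0.1961.
Player J alone (share 7/35) is above the threshold, contributing 58; the remaining 9 contribute 0. Total contributed: 58.
Player D keeps 58 and receives 5.1 × 58 × 1/35 = 8.45 from the shared-resources pool, for a payoff of 66.45.

66.45 hours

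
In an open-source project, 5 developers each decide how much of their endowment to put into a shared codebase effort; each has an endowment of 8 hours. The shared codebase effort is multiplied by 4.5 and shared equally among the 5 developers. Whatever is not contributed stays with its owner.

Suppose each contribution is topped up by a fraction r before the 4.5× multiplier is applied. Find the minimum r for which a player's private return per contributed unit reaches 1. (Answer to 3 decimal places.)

0.111

With matching at rate r, one contributed unit becomes (1 + r) in the shared codebase effort and returns 4.5 × (1 + r) / 5 to the contributor.
Setting this equal to 1: 1 + r = 5/4.5 = 1.1111.
So the minimum matching rate is r = 1.1111 − 1 = 0.111.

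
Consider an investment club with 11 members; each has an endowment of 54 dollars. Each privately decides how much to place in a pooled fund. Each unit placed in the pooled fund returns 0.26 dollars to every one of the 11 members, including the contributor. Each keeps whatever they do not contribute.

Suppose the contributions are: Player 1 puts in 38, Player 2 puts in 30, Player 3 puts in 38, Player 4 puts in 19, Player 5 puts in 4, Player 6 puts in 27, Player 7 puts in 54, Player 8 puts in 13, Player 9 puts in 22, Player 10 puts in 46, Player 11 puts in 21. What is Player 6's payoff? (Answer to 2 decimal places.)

Total contributed: 38 + 30 + 38 + 19 + 4 + 27 + 54 + 13 + 22 + 46 + 21 = 312.
Each receives 0.26 × 312 = 81.12 from the pooled fund.
Player 6 keeps 54 − 27 = 27, so Player 6's payoff is 27 + 81.12 = 108.12.

108.12 dollars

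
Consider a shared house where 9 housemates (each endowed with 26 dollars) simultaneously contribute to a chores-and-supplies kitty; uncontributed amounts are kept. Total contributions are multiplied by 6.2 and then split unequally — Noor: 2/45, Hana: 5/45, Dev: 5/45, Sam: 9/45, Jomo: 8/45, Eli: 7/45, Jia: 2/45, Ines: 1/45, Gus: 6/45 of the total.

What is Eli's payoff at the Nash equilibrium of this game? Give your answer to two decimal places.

76.15 dollars

Each unit j contributes comes back to j as 6.2 × (j's share), so j prefers to contribute only if that share exceeds 1/6.2 = 0.1613; otherwise keeping the unit dominates.
Sam and Jomo clear that bar, contributing 26 each; the remaining 7 contribute 0. Total contributed: 52.
Eli keeps 26 and receives 6.2 × 52 × 7/45 = 50.15 from the chores-and-supplies kitty, for a payoff of 76.15.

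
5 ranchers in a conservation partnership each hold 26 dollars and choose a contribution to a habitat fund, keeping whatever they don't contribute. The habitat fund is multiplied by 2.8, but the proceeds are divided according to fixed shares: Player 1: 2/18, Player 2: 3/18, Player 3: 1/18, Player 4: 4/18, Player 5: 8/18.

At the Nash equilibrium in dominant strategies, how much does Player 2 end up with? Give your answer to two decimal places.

38.13 dollars

Player j's private return per contributed unit is 2.8 × (j's share). Contributing is weakly dominant for j when that share is at least 1/2.8 = 0.3571, and contributing 0 is dominant otherwise.
The only share above 0.3571 is Player 5's 8/18, contributing 26; the remaining 4 contribute 0. Total contributed: 26.
Player 2 keeps 26 and receives 2.8 × 26 × 3/18 = 12.13 from the habitat fund, for a payoff of 38.13.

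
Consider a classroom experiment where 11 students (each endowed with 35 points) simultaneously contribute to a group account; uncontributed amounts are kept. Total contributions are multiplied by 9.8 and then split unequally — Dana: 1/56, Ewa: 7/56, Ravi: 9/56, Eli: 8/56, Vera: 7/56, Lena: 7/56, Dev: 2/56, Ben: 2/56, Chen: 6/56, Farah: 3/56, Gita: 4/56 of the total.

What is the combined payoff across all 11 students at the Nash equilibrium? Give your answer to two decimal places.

2233.00 points

A player with share s gets back 9.8·s per unit contributed, so full contribution is dominant for anyone with s > 1/9.8 = 0.1020 and zero contribution is dominant for anyone below.
Ewa, Ravi, Eli, Vera, Lena and Chen are above the threshold, contributing 35 each; the remaining 5 contribute 0. Total contributed: 210.
The group account pays out 9.8 × 210 = 2058.00 in total (split across the unequal shares, but the aggregate is all that matters for the group sum).
The 5 free-riders keep 35 each, adding 175. Group total = 175 + 2058.00 = 2233.00.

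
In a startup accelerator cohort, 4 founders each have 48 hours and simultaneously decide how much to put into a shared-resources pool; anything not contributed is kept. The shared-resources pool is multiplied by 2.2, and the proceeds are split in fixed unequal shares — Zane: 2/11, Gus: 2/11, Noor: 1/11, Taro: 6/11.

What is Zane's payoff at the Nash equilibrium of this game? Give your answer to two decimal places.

67.20 hours

A player with share s gets back 2.2·s per unit contributed, so full contribution is dominant for anyone with s > 1/2.2 = 0.4545 and zero contribution is dominant for anyone below.
Taro alone (share 6/11) is above the threshold, contributing 48; the remaining 3 contribute 0. Total contributed: 48.
Zane keeps 48 and receives 2.2 × 48 × 2/11 = 19.20 from the shared-resources pool, for a payoff of 67.20.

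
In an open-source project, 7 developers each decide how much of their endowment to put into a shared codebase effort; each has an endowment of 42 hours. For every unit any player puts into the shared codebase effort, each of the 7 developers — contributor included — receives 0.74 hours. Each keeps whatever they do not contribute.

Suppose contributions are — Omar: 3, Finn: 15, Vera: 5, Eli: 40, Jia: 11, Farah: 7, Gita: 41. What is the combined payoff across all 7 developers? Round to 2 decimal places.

Total contributed: 3 + 15 + 5 + 40 + 11 + 7 + 41 = 122; total kept: 7 × 42 − 122 = 172.
The shared codebase effort pays out 0.74 × 7 × 122 = 631.96 in aggregate.
Group total = 172 + 631.96 = 803.96.

803.96 hours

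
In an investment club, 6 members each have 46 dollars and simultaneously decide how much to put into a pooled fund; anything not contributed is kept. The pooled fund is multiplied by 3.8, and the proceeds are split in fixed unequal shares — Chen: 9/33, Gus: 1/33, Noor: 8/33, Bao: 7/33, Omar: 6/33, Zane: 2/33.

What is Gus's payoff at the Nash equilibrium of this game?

51.30 dollars

Player j's private return per contributed unit is 3.8 × (j's share). Contributing is weakly dominant for j when that share is at least 1/3.8 = 0.2632, and contributing 0 is dominant otherwise.
The only share above 0.2632 is Chen's 9/33, contributing 46; the remaining 5 contribute 0. Total contributed: 46.
Gus keeps 46 and receives 3.8 × 46 × 1/33 = 5.30 from the pooled fund, for a payoff of 51.30.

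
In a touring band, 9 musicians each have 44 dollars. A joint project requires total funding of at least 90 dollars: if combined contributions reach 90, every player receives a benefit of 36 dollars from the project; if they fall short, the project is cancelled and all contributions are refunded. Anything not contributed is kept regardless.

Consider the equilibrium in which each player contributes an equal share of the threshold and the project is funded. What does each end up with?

70 dollars

Equal share of the threshold: 90/9 = 10.
At this profile no one gains by cutting their contribution: any cut drops the total below 90, the project is cancelled, contributions are refunded, and the deviator ends with 44, which is less than 44 − 10 + 36 = 70. Contributing more than 10 just wastes the excess. So contributing exactly 10 is a best response.
Each player's payoff: 44 − 10 + 36 = 70.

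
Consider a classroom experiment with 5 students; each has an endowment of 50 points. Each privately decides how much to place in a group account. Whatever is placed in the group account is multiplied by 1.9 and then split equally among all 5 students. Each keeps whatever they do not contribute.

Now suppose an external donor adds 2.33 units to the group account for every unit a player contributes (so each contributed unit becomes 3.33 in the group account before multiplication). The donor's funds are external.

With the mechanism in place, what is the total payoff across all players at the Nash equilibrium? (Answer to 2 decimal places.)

With the mechanism, a contributed unit returns 1.9 × 3.33 / 5 = 1.2654 per unit of net cost to the contributor — now above 1 — so contributing fully is weakly dominant for every player.
At the Nash equilibrium everyone contributes 50. Group total payoff = 1.9 × 3.33 × 250 = 1581.75.

1581.75 points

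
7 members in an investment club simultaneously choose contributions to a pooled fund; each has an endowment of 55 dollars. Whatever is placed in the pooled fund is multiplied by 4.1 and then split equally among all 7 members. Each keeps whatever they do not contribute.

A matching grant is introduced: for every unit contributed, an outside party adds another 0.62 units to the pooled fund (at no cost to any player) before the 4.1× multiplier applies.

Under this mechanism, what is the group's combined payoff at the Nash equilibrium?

Even with the mechanism, each unit contributed returns only 4.1 × 1.62 / 7 = 0.9489 per unit of net cost, so contributing nothing is still dominant.
Everyone keeps their endowment and the group total is 7 × 55 = 385.

385.00 dollars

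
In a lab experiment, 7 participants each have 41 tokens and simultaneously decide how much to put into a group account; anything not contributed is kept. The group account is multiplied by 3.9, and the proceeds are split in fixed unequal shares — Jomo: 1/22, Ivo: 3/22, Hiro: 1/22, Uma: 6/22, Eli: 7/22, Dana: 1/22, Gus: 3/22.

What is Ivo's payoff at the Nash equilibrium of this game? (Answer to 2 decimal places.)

Player j's private return per contributed unit is 3.9 × (j's share). Contributing is weakly dominant for j when that share is at least 1/3.9 = 0.2564, and contributing 0 is dominant otherwise.
Uma and Eli are above the threshold, contributing 41 each; the remaining 5 contribute 0. Total contributed: 82.
Ivo keeps 41 and receives 3.9 × 82 × 3/22 = 43.61 from the group account, for a payoff of 84.61.

84.61 tokens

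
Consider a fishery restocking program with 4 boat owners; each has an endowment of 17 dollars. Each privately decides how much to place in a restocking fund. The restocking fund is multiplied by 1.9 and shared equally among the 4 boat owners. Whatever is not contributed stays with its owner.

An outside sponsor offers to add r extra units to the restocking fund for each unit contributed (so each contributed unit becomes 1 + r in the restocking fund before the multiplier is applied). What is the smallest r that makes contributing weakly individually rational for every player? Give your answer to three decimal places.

With matching at rate r, one contributed unit becomes (1 + r) in the restocking fund and returns 1.9 × (1 + r) / 4 to the contributor.
Setting this equal to 1: 1 + r = 4/1.9 = 2.1053.
So the minimum matching rate is r = 2.1053 − 1 = 1.105.

1.105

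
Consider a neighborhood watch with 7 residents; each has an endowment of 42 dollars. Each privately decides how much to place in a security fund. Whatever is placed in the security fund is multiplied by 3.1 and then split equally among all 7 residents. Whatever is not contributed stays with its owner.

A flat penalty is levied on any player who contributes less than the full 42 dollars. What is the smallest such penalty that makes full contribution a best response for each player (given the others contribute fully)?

23.40 dollars

Given the others contribute fully, the best deviation is to contribute 0 (any partial contribution still incurs the fine and gives up units whose private return 0.4429 is below 1).
Deviating from 42 to 0 saves 42 dollars but forfeits the deviator's share of the drop in the security fund: 3.1/7 × 42 = 18.60.
So the deviation gain is 42 − 18.60 = 23.40, and the fine must be at least 23.40 dollars to wipe it out.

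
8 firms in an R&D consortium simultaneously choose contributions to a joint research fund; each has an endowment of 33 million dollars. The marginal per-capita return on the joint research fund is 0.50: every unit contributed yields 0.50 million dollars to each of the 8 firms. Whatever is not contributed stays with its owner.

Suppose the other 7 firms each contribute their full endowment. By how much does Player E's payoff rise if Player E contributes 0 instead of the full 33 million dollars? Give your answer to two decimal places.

Switching from a contribution of 33 to 0 lets Player E keep an extra 33 million dollars, but lowers the joint research fund by 33, which costs Player E their own share of that drop: 0.50 × 33 = 16.50.
Net gain = 33 − 16.50 = 16.50. The private return per contributed unit (0.50) is below 1, so free-riding is indeed the best response regardless of what the others do.

16.50 million dollars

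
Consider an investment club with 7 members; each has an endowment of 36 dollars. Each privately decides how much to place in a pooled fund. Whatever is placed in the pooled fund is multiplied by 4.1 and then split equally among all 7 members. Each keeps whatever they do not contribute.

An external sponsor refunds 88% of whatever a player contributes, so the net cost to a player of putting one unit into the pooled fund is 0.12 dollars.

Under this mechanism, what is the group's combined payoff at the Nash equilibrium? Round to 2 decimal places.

With the mechanism, a contributed unit returns (4.1/7) / 0.12 = 4.8810 per unit of net cost to the contributor — now above 1 — so contributing fully is weakly dominant for every player.
At the Nash equilibrium everyone contributes 36. Group total payoff = 7 × (36 × 0.88 + 4.1 × 36) = 1254.96.

1254.96 dollars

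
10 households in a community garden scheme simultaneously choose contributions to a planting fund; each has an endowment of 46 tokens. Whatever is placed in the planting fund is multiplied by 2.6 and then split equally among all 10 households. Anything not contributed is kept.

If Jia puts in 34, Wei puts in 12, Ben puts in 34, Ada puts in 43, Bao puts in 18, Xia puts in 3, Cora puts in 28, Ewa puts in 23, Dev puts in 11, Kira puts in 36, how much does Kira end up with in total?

72.92 tokens

Total contributed: 34 + 12 + 34 + 43 + 18 + 3 + 28 + 23 + 11 + 36 = 242.
Each receives 2.6 × 242 / 10 = 62.92 from the planting fund.
Kira keeps 46 − 36 = 10, so Kira's payoff is 10 + 62.92 = 72.92.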